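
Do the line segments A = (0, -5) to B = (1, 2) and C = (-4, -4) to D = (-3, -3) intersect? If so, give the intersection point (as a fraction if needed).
No (intersection of containing lines falls outside at least one segment)

Parametrize and solve: t = 5/6, s = 29/6. At least one of these is outside [0, 1], so the segments do not intersect.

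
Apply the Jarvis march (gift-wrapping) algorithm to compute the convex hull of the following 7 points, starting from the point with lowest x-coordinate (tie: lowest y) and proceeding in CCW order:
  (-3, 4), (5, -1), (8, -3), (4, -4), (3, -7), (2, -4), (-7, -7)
Hull (CCW) = [(-7, -7), (3, -7), (8, -3), (5, -1), (-3, 4)]

Jarvis march: at each step, from the current hull vertex p, select the next vertex q as the point such that every other point lies strictly to the left of (or on) the directed line p → q. (Equivalently: for every other point r, the cross product (q − p) × (r − p) ≥ 0.)
Starting point (lowest x, tie lowest y): (-7, -7). Wrap until returning to start. Resulting hull: (-7, -7), (3, -7), (8, -3), (5, -1), (-3, 4).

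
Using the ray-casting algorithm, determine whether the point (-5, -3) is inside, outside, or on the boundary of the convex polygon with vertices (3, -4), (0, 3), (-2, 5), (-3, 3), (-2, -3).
The point (-5, -3) lies strictly outside the polygon

Cast a horizontal ray to the right from the query point and count how many polygon edges it crosses (each edge strictly once or zero times, handled with the usual half-open convention). 
Parity of crossings → even ⇒ outside.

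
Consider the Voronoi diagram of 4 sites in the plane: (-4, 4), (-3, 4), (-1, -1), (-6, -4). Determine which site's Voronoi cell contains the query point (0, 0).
Nearest site = (-1, -1)

The Voronoi cell of site s contains exactly those query points closer to s than to any other site. Compute squared distances from q = (0, 0) to each site:
  (-1 − 0)² + (-1 − 0)² = 2
  (-3 − 0)² + (4 − 0)² = 25
  (-4 − 0)² + (4 − 0)² = 32
  (-6 − 0)² + (-4 − 0)² = 52
Minimum is attained by (-1, -1), so q lies in its Voronoi cell.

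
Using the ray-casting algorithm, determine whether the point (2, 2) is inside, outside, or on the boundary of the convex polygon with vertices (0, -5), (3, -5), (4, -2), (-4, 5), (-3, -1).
The point (2, 2) lies strictly outside the polygon

Cast a horizontal ray to the right from the query point and count how many polygon edges it crosses (each edge strictly once or zero times, handled with the usual half-open convention). 
Parity of crossings → even ⇒ outside.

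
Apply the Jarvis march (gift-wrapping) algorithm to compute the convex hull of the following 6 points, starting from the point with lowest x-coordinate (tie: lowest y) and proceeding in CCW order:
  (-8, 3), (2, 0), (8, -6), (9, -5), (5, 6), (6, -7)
Hull (CCW) = [(-8, 3), (6, -7), (8, -6), (9, -5), (5, 6)]

Jarvis march: at each step, from the current hull vertex p, select the next vertex q as the point such that every other point lies strictly to the left of (or on) the directed line p → q. (Equivalently: for every other point r, the cross product (q − p) × (r − p) ≥ 0.)
Starting point (lowest x, tie lowest y): (-8, 3). Wrap until returning to start. Resulting hull: (-8, 3), (6, -7), (8, -6), (9, -5), (5, 6).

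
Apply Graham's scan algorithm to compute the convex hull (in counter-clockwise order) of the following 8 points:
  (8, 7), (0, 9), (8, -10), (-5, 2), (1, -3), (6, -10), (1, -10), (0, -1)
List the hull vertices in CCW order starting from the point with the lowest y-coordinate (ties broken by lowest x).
Hull (CCW) = [(1, -10), (8, -10), (8, 7), (0, 9), (-5, 2)]

Graham scan procedure:
  1. Find the pivot p₀ = point with lowest y (tie → lowest x): (1, -10).
  2. Sort the remaining points by polar angle around p₀.
  3. Walk through sorted points, maintaining a stack; pop the top while the last three entries make a non-left turn (cross product ≤ 0).
  4. Final stack is the convex hull in CCW order: (1, -10), (8, -10), (8, 7), (0, 9), (-5, 2).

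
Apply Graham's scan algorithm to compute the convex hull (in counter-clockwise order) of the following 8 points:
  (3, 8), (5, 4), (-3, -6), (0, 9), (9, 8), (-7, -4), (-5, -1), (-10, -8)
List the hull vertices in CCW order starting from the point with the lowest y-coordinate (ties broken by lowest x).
Hull (CCW) = [(-10, -8), (-3, -6), (9, 8), (0, 9)]

Graham scan procedure:
  1. Find the pivot p₀ = point with lowest y (tie → lowest x): (-10, -8).
  2. Sort the remaining points by polar angle around p₀.
  3. Walk through sorted points, maintaining a stack; pop the top while the last three entries make a non-left turn (cross product ≤ 0).
  4. Final stack is the convex hull in CCW order: (-10, -8), (-3, -6), (9, 8), (0, 9).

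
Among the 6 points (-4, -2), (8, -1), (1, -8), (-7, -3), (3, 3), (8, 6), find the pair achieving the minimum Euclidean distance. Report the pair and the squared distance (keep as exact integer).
Pair = ((-4, -2), (-7, -3)); squared distance = 10

Compute all C(6, 2) = 15 pairwise squared distances (x_i − x_j)² + (y_i − y_j)². The minimum is 10, attained by the pair ((-4, -2), (-7, -3)).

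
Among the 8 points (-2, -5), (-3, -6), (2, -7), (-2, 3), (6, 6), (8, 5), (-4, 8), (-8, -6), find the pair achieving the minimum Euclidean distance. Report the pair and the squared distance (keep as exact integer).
Pair = ((-2, -5), (-3, -6)); squared distance = 2

Compute all C(8, 2) = 28 pairwise squared distances (x_i − x_j)² + (y_i − y_j)². The minimum is 2, attained by the pair ((-2, -5), (-3, -6)).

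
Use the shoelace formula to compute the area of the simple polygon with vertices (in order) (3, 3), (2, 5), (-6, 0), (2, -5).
Area = 45

Shoelace formula: Area = (1/2) |Σ_i (x_i · y_{i+1} − x_{i+1} · y_i)| (indices mod n). Compute each cross term:
  (3)(5) − (2)(3) = 9
  (2)(0) − (-6)(5) = 30
  (-6)(-5) − (2)(0) = 30
  (2)(3) − (3)(-5) = 21
Sum = 90, so (signed) Area = 90/2 = 45, |Area| = 45.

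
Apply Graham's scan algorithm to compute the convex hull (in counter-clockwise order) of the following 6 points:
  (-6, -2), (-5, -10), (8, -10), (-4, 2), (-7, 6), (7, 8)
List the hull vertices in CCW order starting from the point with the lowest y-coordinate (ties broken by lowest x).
Hull (CCW) = [(-5, -10), (8, -10), (7, 8), (-7, 6)]

Graham scan procedure:
  1. Find the pivot p₀ = point with lowest y (tie → lowest x): (-5, -10).
  2. Sort the remaining points by polar angle around p₀.
  3. Walk through sorted points, maintaining a stack; pop the top while the last three entries make a non-left turn (cross product ≤ 0).
  4. Final stack is the convex hull in CCW order: (-5, -10), (8, -10), (7, 8), (-7, 6).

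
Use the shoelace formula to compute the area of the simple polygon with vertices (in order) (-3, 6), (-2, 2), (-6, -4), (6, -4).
Area = 49

Shoelace formula: Area = (1/2) |Σ_i (x_i · y_{i+1} − x_{i+1} · y_i)| (indices mod n). Compute each cross term:
  (-3)(2) − (-2)(6) = 6
  (-2)(-4) − (-6)(2) = 20
  (-6)(-4) − (6)(-4) = 48
  (6)(6) − (-3)(-4) = 24
Sum = 98, so (signed) Area = 98/2 = 49, |Area| = 49.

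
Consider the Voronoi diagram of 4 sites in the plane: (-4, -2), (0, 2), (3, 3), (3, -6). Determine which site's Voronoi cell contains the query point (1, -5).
Nearest site = (3, -6)

The Voronoi cell of site s contains exactly those query points closer to s than to any other site. Compute squared distances from q = (1, -5) to each site:
  (3 − 1)² + (-6 − -5)² = 5
  (-4 − 1)² + (-2 − -5)² = 34
  (0 − 1)² + (2 − -5)² = 50
  (3 − 1)² + (3 − -5)² = 68
Minimum is attained by (3, -6), so q lies in its Voronoi cell.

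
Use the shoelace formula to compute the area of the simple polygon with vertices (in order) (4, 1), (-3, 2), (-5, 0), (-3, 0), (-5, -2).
Area = 15

Shoelace formula: Area = (1/2) |Σ_i (x_i · y_{i+1} − x_{i+1} · y_i)| (indices mod n). Compute each cross term:
  (4)(2) − (-3)(1) = 11
  (-3)(0) − (-5)(2) = 10
  (-5)(0) − (-3)(0) = 0
  (-3)(-2) − (-5)(0) = 6
  (-5)(1) − (4)(-2) = 3
Sum = 30, so (signed) Area = 30/2 = 15, |Area| = 15.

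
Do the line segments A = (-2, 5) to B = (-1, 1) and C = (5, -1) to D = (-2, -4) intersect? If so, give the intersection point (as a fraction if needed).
No (intersection of containing lines falls outside at least one segment)

Parametrize and solve: t = 63/31, s = 22/31. At least one of these is outside [0, 1], so the segments do not intersect.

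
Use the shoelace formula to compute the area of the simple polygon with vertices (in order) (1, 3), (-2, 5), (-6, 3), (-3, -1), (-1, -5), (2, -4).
Area = 44

Shoelace formula: Area = (1/2) |Σ_i (x_i · y_{i+1} − x_{i+1} · y_i)| (indices mod n). Compute each cross term:
  (1)(5) − (-2)(3) = 11
  (-2)(3) − (-6)(5) = 24
  (-6)(-1) − (-3)(3) = 15
  (-3)(-5) − (-1)(-1) = 14
  (-1)(-4) − (2)(-5) = 14
  (2)(3) − (1)(-4) = 10
Sum = 88, so (signed) Area = 88/2 = 44, |Area| = 44.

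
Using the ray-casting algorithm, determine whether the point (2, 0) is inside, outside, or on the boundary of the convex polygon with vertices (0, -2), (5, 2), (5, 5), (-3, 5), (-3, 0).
The point (2, 0) lies strictly inside the polygon

Cast a horizontal ray to the right from the query point and count how many polygon edges it crosses (each edge strictly once or zero times, handled with the usual half-open convention). 
Parity of crossings → odd ⇒ inside.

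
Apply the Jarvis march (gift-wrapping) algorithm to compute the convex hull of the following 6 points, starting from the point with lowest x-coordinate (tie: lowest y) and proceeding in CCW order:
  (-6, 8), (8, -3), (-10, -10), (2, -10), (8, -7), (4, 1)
Hull (CCW) = [(-10, -10), (2, -10), (8, -7), (8, -3), (4, 1), (-6, 8)]

Jarvis march: at each step, from the current hull vertex p, select the next vertex q as the point such that every other point lies strictly to the left of (or on) the directed line p → q. (Equivalently: for every other point r, the cross product (q − p) × (r − p) ≥ 0.)
Starting point (lowest x, tie lowest y): (-10, -10). Wrap until returning to start. Resulting hull: (-10, -10), (2, -10), (8, -7), (8, -3), (4, 1), (-6, 8).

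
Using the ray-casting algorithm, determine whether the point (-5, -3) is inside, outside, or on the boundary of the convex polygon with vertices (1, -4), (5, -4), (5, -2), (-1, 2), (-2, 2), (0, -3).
The point (-5, -3) lies strictly outside the polygon

Cast a horizontal ray to the right from the query point and count how many polygon edges it crosses (each edge strictly once or zero times, handled with the usual half-open convention). 
Parity of crossings → even ⇒ outside.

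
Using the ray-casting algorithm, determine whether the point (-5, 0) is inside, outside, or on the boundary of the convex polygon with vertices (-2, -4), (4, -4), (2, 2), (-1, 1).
The point (-5, 0) lies strictly outside the polygon

Cast a horizontal ray to the right from the query point and count how many polygon edges it crosses (each edge strictly once or zero times, handled with the usual half-open convention). 
Parity of crossings → even ⇒ outside.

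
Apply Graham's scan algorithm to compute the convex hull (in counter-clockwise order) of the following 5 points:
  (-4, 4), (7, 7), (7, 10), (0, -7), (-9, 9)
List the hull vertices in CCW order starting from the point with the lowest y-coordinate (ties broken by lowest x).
Hull (CCW) = [(0, -7), (7, 7), (7, 10), (-9, 9)]

Graham scan procedure:
  1. Find the pivot p₀ = point with lowest y (tie → lowest x): (0, -7).
  2. Sort the remaining points by polar angle around p₀.
  3. Walk through sorted points, maintaining a stack; pop the top while the last three entries make a non-left turn (cross product ≤ 0).
  4. Final stack is the convex hull in CCW order: (0, -7), (7, 7), (7, 10), (-9, 9).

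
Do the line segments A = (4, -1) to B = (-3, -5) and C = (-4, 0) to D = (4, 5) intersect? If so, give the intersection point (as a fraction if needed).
No (intersection of containing lines falls outside at least one segment)

Parametrize and solve: t = 16, s = -13. At least one of these is outside [0, 1], so the segments do not intersect.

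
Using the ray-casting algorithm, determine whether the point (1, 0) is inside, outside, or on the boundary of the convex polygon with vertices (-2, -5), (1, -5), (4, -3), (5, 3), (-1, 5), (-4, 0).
The point (1, 0) lies strictly inside the polygon

Cast a horizontal ray to the right from the query point and count how many polygon edges it crosses (each edge strictly once or zero times, handled with the usual half-open convention). 
Parity of crossings → odd ⇒ inside.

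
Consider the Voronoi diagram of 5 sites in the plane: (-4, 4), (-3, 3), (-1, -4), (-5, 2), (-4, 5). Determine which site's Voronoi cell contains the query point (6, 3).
Nearest site = (-3, 3)

The Voronoi cell of site s contains exactly those query points closer to s than to any other site. Compute squared distances from q = (6, 3) to each site:
  (-3 − 6)² + (3 − 3)² = 81
  (-1 − 6)² + (-4 − 3)² = 98
  (-4 − 6)² + (4 − 3)² = 101
  (-4 − 6)² + (5 − 3)² = 104
  (-5 − 6)² + (2 − 3)² = 122
Minimum is attained by (-3, 3), so q lies in its Voronoi cell.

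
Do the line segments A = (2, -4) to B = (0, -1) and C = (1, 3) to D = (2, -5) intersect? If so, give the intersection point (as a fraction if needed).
Yes; intersection at (24/13, -49/13) (t = 1/13 on AB, s = 11/13 on CD)

Parametrize AB as A + t(B − A) = (2 + -2 t, -4 + 3 t) and CD as C + s(D − C) = (1 + 1 s, 3 + -8 s). Solve the linear system for (t, s). Determinant = -13 ≠ 0, so a unique intersection of the containing lines exists. Solution: t = 1/13, s = 11/13 — both in [0, 1], so the segments cross. Intersection point: (24/13, -49/13).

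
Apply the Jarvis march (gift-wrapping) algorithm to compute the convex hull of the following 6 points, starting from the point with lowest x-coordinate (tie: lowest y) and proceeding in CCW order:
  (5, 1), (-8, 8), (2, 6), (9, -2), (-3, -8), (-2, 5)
Hull (CCW) = [(-8, 8), (-3, -8), (9, -2), (2, 6)]

Jarvis march: at each step, from the current hull vertex p, select the next vertex q as the point such that every other point lies strictly to the left of (or on) the directed line p → q. (Equivalently: for every other point r, the cross product (q − p) × (r − p) ≥ 0.)
Starting point (lowest x, tie lowest y): (-8, 8). Wrap until returning to start. Resulting hull: (-8, 8), (-3, -8), (9, -2), (2, 6).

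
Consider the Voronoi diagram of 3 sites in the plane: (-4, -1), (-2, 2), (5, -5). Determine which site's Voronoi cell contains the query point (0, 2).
Nearest site = (-2, 2)

The Voronoi cell of site s contains exactly those query points closer to s than to any other site. Compute squared distances from q = (0, 2) to each site:
  (-2 − 0)² + (2 − 2)² = 4
  (-4 − 0)² + (-1 − 2)² = 25
  (5 − 0)² + (-5 − 2)² = 74
Minimum is attained by (-2, 2), so q lies in its Voronoi cell.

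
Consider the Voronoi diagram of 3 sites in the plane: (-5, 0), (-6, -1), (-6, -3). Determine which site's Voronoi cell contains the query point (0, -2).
Nearest site = (-5, 0)

The Voronoi cell of site s contains exactly those query points closer to s than to any other site. Compute squared distances from q = (0, -2) to each site:
  (-5 − 0)² + (0 − -2)² = 29
  (-6 − 0)² + (-3 − -2)² = 37
  (-6 − 0)² + (-1 − -2)² = 37
Minimum is attained by (-5, 0), so q lies in its Voronoi cell.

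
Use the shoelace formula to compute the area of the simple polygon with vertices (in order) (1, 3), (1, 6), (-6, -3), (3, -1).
Area = 61/2

Shoelace formula: Area = (1/2) |Σ_i (x_i · y_{i+1} − x_{i+1} · y_i)| (indices mod n). Compute each cross term:
  (1)(6) − (1)(3) = 3
  (1)(-3) − (-6)(6) = 33
  (-6)(-1) − (3)(-3) = 15
  (3)(3) − (1)(-1) = 10
Sum = 61, so (signed) Area = 61/2 = 61/2, |Area| = 61/2.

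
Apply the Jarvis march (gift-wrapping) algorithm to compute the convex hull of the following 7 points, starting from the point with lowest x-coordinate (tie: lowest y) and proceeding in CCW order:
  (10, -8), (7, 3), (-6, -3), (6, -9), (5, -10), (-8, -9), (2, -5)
Hull (CCW) = [(-8, -9), (5, -10), (10, -8), (7, 3), (-6, -3)]

Jarvis march: at each step, from the current hull vertex p, select the next vertex q as the point such that every other point lies strictly to the left of (or on) the directed line p → q. (Equivalently: for every other point r, the cross product (q − p) × (r − p) ≥ 0.)
Starting point (lowest x, tie lowest y): (-8, -9). Wrap until returning to start. Resulting hull: (-8, -9), (5, -10), (10, -8), (7, 3), (-6, -3).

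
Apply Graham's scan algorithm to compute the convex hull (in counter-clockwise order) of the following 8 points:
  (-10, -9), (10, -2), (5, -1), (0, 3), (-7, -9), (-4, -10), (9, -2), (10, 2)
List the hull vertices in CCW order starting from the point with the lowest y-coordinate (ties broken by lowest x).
Hull (CCW) = [(-4, -10), (10, -2), (10, 2), (0, 3), (-10, -9)]

Graham scan procedure:
  1. Find the pivot p₀ = point with lowest y (tie → lowest x): (-4, -10).
  2. Sort the remaining points by polar angle around p₀.
  3. Walk through sorted points, maintaining a stack; pop the top while the last three entries make a non-left turn (cross product ≤ 0).
  4. Final stack is the convex hull in CCW order: (-4, -10), (10, -2), (10, 2), (0, 3), (-10, -9).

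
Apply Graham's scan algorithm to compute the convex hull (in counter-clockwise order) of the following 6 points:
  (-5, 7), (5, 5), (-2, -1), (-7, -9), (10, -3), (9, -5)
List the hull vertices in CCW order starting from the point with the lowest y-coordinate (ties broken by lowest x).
Hull (CCW) = [(-7, -9), (9, -5), (10, -3), (5, 5), (-5, 7)]

Graham scan procedure:
  1. Find the pivot p₀ = point with lowest y (tie → lowest x): (-7, -9).
  2. Sort the remaining points by polar angle around p₀.
  3. Walk through sorted points, maintaining a stack; pop the top while the last three entries make a non-left turn (cross product ≤ 0).
  4. Final stack is the convex hull in CCW order: (-7, -9), (9, -5), (10, -3), (5, 5), (-5, 7).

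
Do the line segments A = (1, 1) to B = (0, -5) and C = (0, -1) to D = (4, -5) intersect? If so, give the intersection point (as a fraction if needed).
Yes; intersection at (4/7, -11/7) (t = 3/7 on AB, s = 1/7 on CD)

Parametrize AB as A + t(B − A) = (1 + -1 t, 1 + -6 t) and CD as C + s(D − C) = (0 + 4 s, -1 + -4 s). Solve the linear system for (t, s). Determinant = -28 ≠ 0, so a unique intersection of the containing lines exists. Solution: t = 3/7, s = 1/7 — both in [0, 1], so the segments cross. Intersection point: (4/7, -11/7).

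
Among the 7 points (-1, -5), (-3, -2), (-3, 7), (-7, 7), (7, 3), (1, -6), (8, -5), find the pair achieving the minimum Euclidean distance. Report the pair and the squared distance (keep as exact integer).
Pair = ((-1, -5), (1, -6)); squared distance = 5

Compute all C(7, 2) = 21 pairwise squared distances (x_i − x_j)² + (y_i − y_j)². The minimum is 5, attained by the pair ((-1, -5), (1, -6)).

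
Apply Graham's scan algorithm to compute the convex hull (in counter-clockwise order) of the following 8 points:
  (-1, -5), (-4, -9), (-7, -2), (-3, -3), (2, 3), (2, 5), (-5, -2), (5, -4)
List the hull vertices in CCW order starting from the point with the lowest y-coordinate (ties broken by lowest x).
Hull (CCW) = [(-4, -9), (5, -4), (2, 5), (-7, -2)]

Graham scan procedure:
  1. Find the pivot p₀ = point with lowest y (tie → lowest x): (-4, -9).
  2. Sort the remaining points by polar angle around p₀.
  3. Walk through sorted points, maintaining a stack; pop the top while the last three entries make a non-left turn (cross product ≤ 0).
  4. Final stack is the convex hull in CCW order: (-4, -9), (5, -4), (2, 5), (-7, -2).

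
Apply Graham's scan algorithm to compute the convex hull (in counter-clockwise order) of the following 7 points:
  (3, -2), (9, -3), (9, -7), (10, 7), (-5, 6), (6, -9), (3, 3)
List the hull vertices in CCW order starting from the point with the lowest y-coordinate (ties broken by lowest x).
Hull (CCW) = [(6, -9), (9, -7), (10, 7), (-5, 6)]

Graham scan procedure:
  1. Find the pivot p₀ = point with lowest y (tie → lowest x): (6, -9).
  2. Sort the remaining points by polar angle around p₀.
  3. Walk through sorted points, maintaining a stack; pop the top while the last three entries make a non-left turn (cross product ≤ 0).
  4. Final stack is the convex hull in CCW order: (6, -9), (9, -7), (10, 7), (-5, 6).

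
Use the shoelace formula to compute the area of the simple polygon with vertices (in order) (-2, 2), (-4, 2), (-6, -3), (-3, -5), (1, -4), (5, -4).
Area = 42

Shoelace formula: Area = (1/2) |Σ_i (x_i · y_{i+1} − x_{i+1} · y_i)| (indices mod n). Compute each cross term:
  (-2)(2) − (-4)(2) = 4
  (-4)(-3) − (-6)(2) = 24
  (-6)(-5) − (-3)(-3) = 21
  (-3)(-4) − (1)(-5) = 17
  (1)(-4) − (5)(-4) = 16
  (5)(2) − (-2)(-4) = 2
Sum = 84, so (signed) Area = 84/2 = 42, |Area| = 42.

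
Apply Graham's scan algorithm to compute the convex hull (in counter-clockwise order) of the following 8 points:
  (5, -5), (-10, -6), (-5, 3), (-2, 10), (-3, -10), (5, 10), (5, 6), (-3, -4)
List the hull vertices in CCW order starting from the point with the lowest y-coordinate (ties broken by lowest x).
Hull (CCW) = [(-3, -10), (5, -5), (5, 10), (-2, 10), (-10, -6)]

Graham scan procedure:
  1. Find the pivot p₀ = point with lowest y (tie → lowest x): (-3, -10).
  2. Sort the remaining points by polar angle around p₀.
  3. Walk through sorted points, maintaining a stack; pop the top while the last three entries make a non-left turn (cross product ≤ 0).
  4. Final stack is the convex hull in CCW order: (-3, -10), (5, -5), (5, 10), (-2, 10), (-10, -6).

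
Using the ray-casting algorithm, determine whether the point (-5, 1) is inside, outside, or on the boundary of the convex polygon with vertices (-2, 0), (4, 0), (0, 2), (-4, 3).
The point (-5, 1) lies strictly outside the polygon

Cast a horizontal ray to the right from the query point and count how many polygon edges it crosses (each edge strictly once or zero times, handled with the usual half-open convention). 
Parity of crossings → even ⇒ outside.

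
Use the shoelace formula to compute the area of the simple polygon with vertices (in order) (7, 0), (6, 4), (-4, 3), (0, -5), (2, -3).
Area = 113/2

Shoelace formula: Area = (1/2) |Σ_i (x_i · y_{i+1} − x_{i+1} · y_i)| (indices mod n). Compute each cross term:
  (7)(4) − (6)(0) = 28
  (6)(3) − (-4)(4) = 34
  (-4)(-5) − (0)(3) = 20
  (0)(-3) − (2)(-5) = 10
  (2)(0) − (7)(-3) = 21
Sum = 113, so (signed) Area = 113/2 = 113/2, |Area| = 113/2.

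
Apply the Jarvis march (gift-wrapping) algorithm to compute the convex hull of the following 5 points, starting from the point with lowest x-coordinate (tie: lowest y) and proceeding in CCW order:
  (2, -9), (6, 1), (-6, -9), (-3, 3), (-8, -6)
Hull (CCW) = [(-8, -6), (-6, -9), (2, -9), (6, 1), (-3, 3)]

Jarvis march: at each step, from the current hull vertex p, select the next vertex q as the point such that every other point lies strictly to the left of (or on) the directed line p → q. (Equivalently: for every other point r, the cross product (q − p) × (r − p) ≥ 0.)
Starting point (lowest x, tie lowest y): (-8, -6). Wrap until returning to start. Resulting hull: (-8, -6), (-6, -9), (2, -9), (6, 1), (-3, 3).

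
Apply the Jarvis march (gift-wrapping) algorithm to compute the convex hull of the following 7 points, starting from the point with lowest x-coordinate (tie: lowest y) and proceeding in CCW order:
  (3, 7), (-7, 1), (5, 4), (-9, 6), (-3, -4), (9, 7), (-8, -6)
Hull (CCW) = [(-9, 6), (-8, -6), (-3, -4), (9, 7), (3, 7)]

Jarvis march: at each step, from the current hull vertex p, select the next vertex q as the point such that every other point lies strictly to the left of (or on) the directed line p → q. (Equivalently: for every other point r, the cross product (q − p) × (r − p) ≥ 0.)
Starting point (lowest x, tie lowest y): (-9, 6). Wrap until returning to start. Resulting hull: (-9, 6), (-8, -6), (-3, -4), (9, 7), (3, 7).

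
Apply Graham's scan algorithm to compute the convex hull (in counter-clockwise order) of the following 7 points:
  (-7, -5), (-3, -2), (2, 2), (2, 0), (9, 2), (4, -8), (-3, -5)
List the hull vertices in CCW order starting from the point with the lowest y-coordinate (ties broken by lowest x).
Hull (CCW) = [(4, -8), (9, 2), (2, 2), (-7, -5)]

Graham scan procedure:
  1. Find the pivot p₀ = point with lowest y (tie → lowest x): (4, -8).
  2. Sort the remaining points by polar angle around p₀.
  3. Walk through sorted points, maintaining a stack; pop the top while the last three entries make a non-left turn (cross product ≤ 0).
  4. Final stack is the convex hull in CCW order: (4, -8), (9, 2), (2, 2), (-7, -5).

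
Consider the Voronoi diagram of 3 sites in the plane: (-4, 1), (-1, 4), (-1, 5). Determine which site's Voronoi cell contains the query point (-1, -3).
Nearest site = (-4, 1)

The Voronoi cell of site s contains exactly those query points closer to s than to any other site. Compute squared distances from q = (-1, -3) to each site:
  (-4 − -1)² + (1 − -3)² = 25
  (-1 − -1)² + (4 − -3)² = 49
  (-1 − -1)² + (5 − -3)² = 64
Minimum is attained by (-4, 1), so q lies in its Voronoi cell.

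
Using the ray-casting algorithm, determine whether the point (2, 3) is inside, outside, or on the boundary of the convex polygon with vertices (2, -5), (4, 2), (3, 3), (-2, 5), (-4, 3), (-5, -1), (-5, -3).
The point (2, 3) lies strictly inside the polygon

Cast a horizontal ray to the right from the query point and count how many polygon edges it crosses (each edge strictly once or zero times, handled with the usual half-open convention). 
Parity of crossings → odd ⇒ inside.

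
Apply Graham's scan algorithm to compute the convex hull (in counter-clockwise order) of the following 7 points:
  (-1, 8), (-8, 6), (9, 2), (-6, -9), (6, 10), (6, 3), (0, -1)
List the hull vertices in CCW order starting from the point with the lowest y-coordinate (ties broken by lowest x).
Hull (CCW) = [(-6, -9), (9, 2), (6, 10), (-8, 6)]

Graham scan procedure:
  1. Find the pivot p₀ = point with lowest y (tie → lowest x): (-6, -9).
  2. Sort the remaining points by polar angle around p₀.
  3. Walk through sorted points, maintaining a stack; pop the top while the last three entries make a non-left turn (cross product ≤ 0).
  4. Final stack is the convex hull in CCW order: (-6, -9), (9, 2), (6, 10), (-8, 6).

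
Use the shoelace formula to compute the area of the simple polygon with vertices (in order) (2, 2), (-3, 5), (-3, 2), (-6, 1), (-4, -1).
Area = 19

Shoelace formula: Area = (1/2) |Σ_i (x_i · y_{i+1} − x_{i+1} · y_i)| (indices mod n). Compute each cross term:
  (2)(5) − (-3)(2) = 16
  (-3)(2) − (-3)(5) = 9
  (-3)(1) − (-6)(2) = 9
  (-6)(-1) − (-4)(1) = 10
  (-4)(2) − (2)(-1) = -6
Sum = 38, so (signed) Area = 38/2 = 19, |Area| = 19.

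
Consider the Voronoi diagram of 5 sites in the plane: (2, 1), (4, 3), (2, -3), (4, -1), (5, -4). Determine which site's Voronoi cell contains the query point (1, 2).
Nearest site = (2, 1)

The Voronoi cell of site s contains exactly those query points closer to s than to any other site. Compute squared distances from q = (1, 2) to each site:
  (2 − 1)² + (1 − 2)² = 2
  (4 − 1)² + (3 − 2)² = 10
  (4 − 1)² + (-1 − 2)² = 18
  (2 − 1)² + (-3 − 2)² = 26
  (5 − 1)² + (-4 − 2)² = 52
Minimum is attained by (2, 1), so q lies in its Voronoi cell.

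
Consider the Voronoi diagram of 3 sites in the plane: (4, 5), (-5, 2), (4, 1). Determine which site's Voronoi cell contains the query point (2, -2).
Nearest site = (4, 1)

The Voronoi cell of site s contains exactly those query points closer to s than to any other site. Compute squared distances from q = (2, -2) to each site:
  (4 − 2)² + (1 − -2)² = 13
  (4 − 2)² + (5 − -2)² = 53
  (-5 − 2)² + (2 − -2)² = 65
Minimum is attained by (4, 1), so q lies in its Voronoi cell.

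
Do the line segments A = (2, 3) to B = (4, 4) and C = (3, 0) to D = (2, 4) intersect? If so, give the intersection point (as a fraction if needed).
Yes; intersection at (20/9, 28/9) (t = 1/9 on AB, s = 7/9 on CD)

Parametrize AB as A + t(B − A) = (2 + 2 t, 3 + 1 t) and CD as C + s(D − C) = (3 + -1 s, 0 + 4 s). Solve the linear system for (t, s). Determinant = -9 ≠ 0, so a unique intersection of the containing lines exists. Solution: t = 1/9, s = 7/9 — both in [0, 1], so the segments cross. Intersection point: (20/9, 28/9).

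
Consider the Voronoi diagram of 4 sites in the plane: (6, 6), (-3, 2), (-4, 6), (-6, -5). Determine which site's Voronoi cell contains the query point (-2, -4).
Nearest site = (-6, -5)

The Voronoi cell of site s contains exactly those query points closer to s than to any other site. Compute squared distances from q = (-2, -4) to each site:
  (-6 − -2)² + (-5 − -4)² = 17
  (-3 − -2)² + (2 − -4)² = 37
  (-4 − -2)² + (6 − -4)² = 104
  (6 − -2)² + (6 − -4)² = 164
Minimum is attained by (-6, -5), so q lies in its Voronoi cell.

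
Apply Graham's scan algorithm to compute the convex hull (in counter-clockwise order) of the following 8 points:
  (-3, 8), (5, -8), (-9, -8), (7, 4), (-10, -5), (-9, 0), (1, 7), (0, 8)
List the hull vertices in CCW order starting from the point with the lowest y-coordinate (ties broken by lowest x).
Hull (CCW) = [(-9, -8), (5, -8), (7, 4), (0, 8), (-3, 8), (-9, 0), (-10, -5)]

Graham scan procedure:
  1. Find the pivot p₀ = point with lowest y (tie → lowest x): (-9, -8).
  2. Sort the remaining points by polar angle around p₀.
  3. Walk through sorted points, maintaining a stack; pop the top while the last three entries make a non-left turn (cross product ≤ 0).
  4. Final stack is the convex hull in CCW order: (-9, -8), (5, -8), (7, 4), (0, 8), (-3, 8), (-9, 0), (-10, -5).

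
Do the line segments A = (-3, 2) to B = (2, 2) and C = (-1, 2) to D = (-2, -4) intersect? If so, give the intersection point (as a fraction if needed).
Yes; intersection at (-1, 2) (t = 2/5 on AB, s = 0 on CD)

Parametrize AB as A + t(B − A) = (-3 + 5 t, 2 + 0 t) and CD as C + s(D − C) = (-1 + -1 s, 2 + -6 s). Solve the linear system for (t, s). Determinant = 30 ≠ 0, so a unique intersection of the containing lines exists. Solution: t = 2/5, s = 0 — both in [0, 1], so the segments cross. Intersection point: (-1, 2).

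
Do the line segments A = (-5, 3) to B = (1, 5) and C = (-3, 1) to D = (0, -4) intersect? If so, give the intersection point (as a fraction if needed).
No (intersection of containing lines falls outside at least one segment)

Parametrize and solve: t = 1/9, s = -4/9. At least one of these is outside [0, 1], so the segments do not intersect.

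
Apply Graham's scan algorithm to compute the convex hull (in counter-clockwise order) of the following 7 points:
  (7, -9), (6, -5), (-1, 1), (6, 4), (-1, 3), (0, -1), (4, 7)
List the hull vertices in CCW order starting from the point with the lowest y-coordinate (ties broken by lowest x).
Hull (CCW) = [(7, -9), (6, 4), (4, 7), (-1, 3), (-1, 1), (0, -1)]

Graham scan procedure:
  1. Find the pivot p₀ = point with lowest y (tie → lowest x): (7, -9).
  2. Sort the remaining points by polar angle around p₀.
  3. Walk through sorted points, maintaining a stack; pop the top while the last three entries make a non-left turn (cross product ≤ 0).
  4. Final stack is the convex hull in CCW order: (7, -9), (6, 4), (4, 7), (-1, 3), (-1, 1), (0, -1).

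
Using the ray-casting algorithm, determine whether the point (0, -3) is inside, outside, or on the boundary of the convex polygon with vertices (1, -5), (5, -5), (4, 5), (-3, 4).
The point (0, -3) lies strictly outside the polygon

Cast a horizontal ray to the right from the query point and count how many polygon edges it crosses (each edge strictly once or zero times, handled with the usual half-open convention). 
Parity of crossings → even ⇒ outside.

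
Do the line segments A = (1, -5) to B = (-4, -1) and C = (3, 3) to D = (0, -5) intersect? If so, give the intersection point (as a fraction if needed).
Yes; intersection at (3/13, -57/13) (t = 2/13 on AB, s = 12/13 on CD)

Parametrize AB as A + t(B − A) = (1 + -5 t, -5 + 4 t) and CD as C + s(D − C) = (3 + -3 s, 3 + -8 s). Solve the linear system for (t, s). Determinant = -52 ≠ 0, so a unique intersection of the containing lines exists. Solution: t = 2/13, s = 12/13 — both in [0, 1], so the segments cross. Intersection point: (3/13, -57/13).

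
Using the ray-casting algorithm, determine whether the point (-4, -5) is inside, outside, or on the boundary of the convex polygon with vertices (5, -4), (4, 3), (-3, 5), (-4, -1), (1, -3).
The point (-4, -5) lies strictly outside the polygon

Cast a horizontal ray to the right from the query point and count how many polygon edges it crosses (each edge strictly once or zero times, handled with the usual half-open convention). 
Parity of crossings → even ⇒ outside.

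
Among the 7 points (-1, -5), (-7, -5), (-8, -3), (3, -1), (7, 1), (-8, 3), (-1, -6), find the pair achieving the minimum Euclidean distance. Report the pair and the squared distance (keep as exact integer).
Pair = ((-1, -5), (-1, -6)); squared distance = 1

Compute all C(7, 2) = 21 pairwise squared distances (x_i − x_j)² + (y_i − y_j)². The minimum is 1, attained by the pair ((-1, -5), (-1, -6)).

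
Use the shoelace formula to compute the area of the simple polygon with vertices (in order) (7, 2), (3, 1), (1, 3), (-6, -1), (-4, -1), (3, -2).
Area = 59/2

Shoelace formula: Area = (1/2) |Σ_i (x_i · y_{i+1} − x_{i+1} · y_i)| (indices mod n). Compute each cross term:
  (7)(1) − (3)(2) = 1
  (3)(3) − (1)(1) = 8
  (1)(-1) − (-6)(3) = 17
  (-6)(-1) − (-4)(-1) = 2
  (-4)(-2) − (3)(-1) = 11
  (3)(2) − (7)(-2) = 20
Sum = 59, so (signed) Area = 59/2 = 59/2, |Area| = 59/2.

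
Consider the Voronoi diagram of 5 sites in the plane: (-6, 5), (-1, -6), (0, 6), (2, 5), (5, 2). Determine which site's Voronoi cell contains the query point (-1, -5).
Nearest site = (-1, -6)

The Voronoi cell of site s contains exactly those query points closer to s than to any other site. Compute squared distances from q = (-1, -5) to each site:
  (-1 − -1)² + (-6 − -5)² = 1
  (5 − -1)² + (2 − -5)² = 85
  (2 − -1)² + (5 − -5)² = 109
  (0 − -1)² + (6 − -5)² = 122
  (-6 − -1)² + (5 − -5)² = 125
Minimum is attained by (-1, -6), so q lies in its Voronoi cell.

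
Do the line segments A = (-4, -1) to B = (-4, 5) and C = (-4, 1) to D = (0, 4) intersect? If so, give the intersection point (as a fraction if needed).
Yes; intersection at (-4, 1) (t = 1/3 on AB, s = 0 on CD)

Parametrize AB as A + t(B − A) = (-4 + 0 t, -1 + 6 t) and CD as C + s(D − C) = (-4 + 4 s, 1 + 3 s). Solve the linear system for (t, s). Determinant = 24 ≠ 0, so a unique intersection of the containing lines exists. Solution: t = 1/3, s = 0 — both in [0, 1], so the segments cross. Intersection point: (-4, 1).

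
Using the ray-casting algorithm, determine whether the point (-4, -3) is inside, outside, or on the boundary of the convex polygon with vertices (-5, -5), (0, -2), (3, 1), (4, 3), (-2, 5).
The point (-4, -3) lies strictly inside the polygon

Cast a horizontal ray to the right from the query point and count how many polygon edges it crosses (each edge strictly once or zero times, handled with the usual half-open convention). 
Parity of crossings → odd ⇒ inside.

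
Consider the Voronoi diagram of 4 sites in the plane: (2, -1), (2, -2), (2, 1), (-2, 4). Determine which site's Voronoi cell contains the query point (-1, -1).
Nearest site = (2, -1)

The Voronoi cell of site s contains exactly those query points closer to s than to any other site. Compute squared distances from q = (-1, -1) to each site:
  (2 − -1)² + (-1 − -1)² = 9
  (2 − -1)² + (-2 − -1)² = 10
  (2 − -1)² + (1 − -1)² = 13
  (-2 − -1)² + (4 − -1)² = 26
Minimum is attained by (2, -1), so q lies in its Voronoi cell.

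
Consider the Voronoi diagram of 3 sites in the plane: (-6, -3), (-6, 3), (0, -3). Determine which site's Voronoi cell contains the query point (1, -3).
Nearest site = (0, -3)

The Voronoi cell of site s contains exactly those query points closer to s than to any other site. Compute squared distances from q = (1, -3) to each site:
  (0 − 1)² + (-3 − -3)² = 1
  (-6 − 1)² + (-3 − -3)² = 49
  (-6 − 1)² + (3 − -3)² = 85
Minimum is attained by (0, -3), so q lies in its Voronoi cell.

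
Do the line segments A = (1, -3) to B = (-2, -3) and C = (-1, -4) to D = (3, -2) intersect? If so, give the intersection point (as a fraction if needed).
Yes; intersection at (1, -3) (t = 0 on AB, s = 1/2 on CD)

Parametrize AB as A + t(B − A) = (1 + -3 t, -3 + 0 t) and CD as C + s(D − C) = (-1 + 4 s, -4 + 2 s). Solve the linear system for (t, s). Determinant = 6 ≠ 0, so a unique intersection of the containing lines exists. Solution: t = 0, s = 1/2 — both in [0, 1], so the segments cross. Intersection point: (1, -3).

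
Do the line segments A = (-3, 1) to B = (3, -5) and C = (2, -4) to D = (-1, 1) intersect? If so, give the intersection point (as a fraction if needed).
Yes; intersection at (2, -4) (t = 5/6 on AB, s = 0 on CD)

Parametrize AB as A + t(B − A) = (-3 + 6 t, 1 + -6 t) and CD as C + s(D − C) = (2 + -3 s, -4 + 5 s). Solve the linear system for (t, s). Determinant = -12 ≠ 0, so a unique intersection of the containing lines exists. Solution: t = 5/6, s = 0 — both in [0, 1], so the segments cross. Intersection point: (2, -4).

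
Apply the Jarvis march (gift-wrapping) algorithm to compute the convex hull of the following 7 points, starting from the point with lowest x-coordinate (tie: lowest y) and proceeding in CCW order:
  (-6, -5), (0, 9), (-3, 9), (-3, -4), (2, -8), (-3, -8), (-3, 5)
Hull (CCW) = [(-6, -5), (-3, -8), (2, -8), (0, 9), (-3, 9)]

Jarvis march: at each step, from the current hull vertex p, select the next vertex q as the point such that every other point lies strictly to the left of (or on) the directed line p → q. (Equivalently: for every other point r, the cross product (q − p) × (r − p) ≥ 0.)
Starting point (lowest x, tie lowest y): (-6, -5). Wrap until returning to start. Resulting hull: (-6, -5), (-3, -8), (2, -8), (0, 9), (-3, 9).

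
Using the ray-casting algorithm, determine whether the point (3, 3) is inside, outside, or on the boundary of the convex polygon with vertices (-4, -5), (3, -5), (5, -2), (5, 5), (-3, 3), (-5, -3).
The point (3, 3) lies strictly inside the polygon

Cast a horizontal ray to the right from the query point and count how many polygon edges it crosses (each edge strictly once or zero times, handled with the usual half-open convention). 
Parity of crossings → odd ⇒ inside.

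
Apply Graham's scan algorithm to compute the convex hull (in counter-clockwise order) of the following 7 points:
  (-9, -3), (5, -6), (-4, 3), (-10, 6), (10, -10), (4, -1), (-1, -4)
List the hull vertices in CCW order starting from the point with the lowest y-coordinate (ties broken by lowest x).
Hull (CCW) = [(10, -10), (4, -1), (-10, 6), (-9, -3)]

Graham scan procedure:
  1. Find the pivot p₀ = point with lowest y (tie → lowest x): (10, -10).
  2. Sort the remaining points by polar angle around p₀.
  3. Walk through sorted points, maintaining a stack; pop the top while the last three entries make a non-left turn (cross product ≤ 0).
  4. Final stack is the convex hull in CCW order: (10, -10), (4, -1), (-10, 6), (-9, -3).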